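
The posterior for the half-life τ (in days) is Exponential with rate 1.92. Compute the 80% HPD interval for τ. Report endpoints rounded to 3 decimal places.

The exponential density is strictly decreasing on [0, ∞), so the HPD interval is anchored at 0: [0, q] with P(τ ≤ q) = 0.80.
q = −ln(1 − 0.80) / 1.92 = 1.6094 / 1.92 = 0.838.

[0.000, 0.838]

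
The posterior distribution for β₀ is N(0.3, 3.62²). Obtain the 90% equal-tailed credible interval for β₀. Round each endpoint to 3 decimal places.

[-5.654, 6.254]

The posterior is symmetric, so the 90% equal-tailed interval is β₀ = 0.3 ± z·3.62 with z = 1.645.
Half-width: 1.645 × 3.62 = 5.954.
0.3 − 5.954 = -5.654; 0.3 + 5.954 = 6.254.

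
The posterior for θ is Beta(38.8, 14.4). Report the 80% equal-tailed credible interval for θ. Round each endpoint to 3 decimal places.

[0.650, 0.805]

Posterior: Beta(38.8, 14.4).
Equal-tailed 80% interval: the 0.1 and 0.9 quantiles of Beta(38.8, 14.4).
Posterior mean ≈ 0.729, SD ≈ 0.060; a Normal approximation gives roughly [0.652, 0.807].
Exact: F⁻¹(0.1) = 0.650; F⁻¹(0.9) = 0.805.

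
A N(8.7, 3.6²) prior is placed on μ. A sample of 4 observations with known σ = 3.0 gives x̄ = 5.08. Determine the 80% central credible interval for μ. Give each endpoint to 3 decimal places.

Posterior precision = 1/3.6² + 4/3.0² = 0.0772 + 0.4444 = 0.5216, so posterior SD = 1.3846.
Posterior mean = (8.7/3.6² + 4·5.08/3.0²) / 0.5216 = 5.6155.
Interval: 5.6155 ± 1.282 × 1.3846 → [3.841, 7.390].

[3.841, 7.390]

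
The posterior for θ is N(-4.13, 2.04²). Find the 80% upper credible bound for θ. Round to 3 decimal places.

-2.413

Need U with P(θ ≤ U) = 0.80: U = -4.13 + z_{0.2}·2.04.
z = 0.842; U = -4.13 + 0.842 × 2.04 = -2.413.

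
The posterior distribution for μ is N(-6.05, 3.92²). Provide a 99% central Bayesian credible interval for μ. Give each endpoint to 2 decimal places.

The posterior is symmetric, so the 99% equal-tailed interval is μ = -6.05 ± z·3.92 with z = 2.576.
Half-width: 2.576 × 3.92 = 10.10.
-6.05 − 10.10 = -16.15; -6.05 + 10.10 = 4.05.

[-16.15, 4.05]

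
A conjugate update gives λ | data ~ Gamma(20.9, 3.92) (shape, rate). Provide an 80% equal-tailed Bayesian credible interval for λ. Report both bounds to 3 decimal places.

Posterior: Gamma(shape 20.9, rate 3.92).
Equal-tailed 80% interval: Gamma(20.9, 3.92) quantiles at 0.1 and 0.9.
Posterior mean ≈ 5.332, SD ≈ 1.166; a Normal approximation gives roughly [3.837, 6.826].
Exact: lower = 3.902; upper = 6.870.

[3.902, 6.870]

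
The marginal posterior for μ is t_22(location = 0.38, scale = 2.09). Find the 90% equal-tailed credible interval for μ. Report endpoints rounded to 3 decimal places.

The t_22 distribution is symmetric; the 90% interval is 0.38 ± t·2.09 with t_{0.95,22} = 1.717.
Half-width: 1.717 × 2.09 = 3.589.
0.38 − 3.589 = -3.209; 0.38 + 3.589 = 3.969.

[-3.209, 3.969]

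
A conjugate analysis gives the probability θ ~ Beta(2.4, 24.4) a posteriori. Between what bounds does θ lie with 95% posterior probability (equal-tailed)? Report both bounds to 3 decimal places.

[0.015, 0.221]

Posterior: Beta(2.4, 24.4).
Equal-tailed 95% interval: the 0.025 and 0.975 quantiles of Beta(2.4, 24.4).
Posterior mean ≈ 0.090, SD ≈ 0.054; a Normal approximation gives roughly [-0.017, 0.196].
Exact: F⁻¹(0.025) = 0.015; F⁻¹(0.975) = 0.221.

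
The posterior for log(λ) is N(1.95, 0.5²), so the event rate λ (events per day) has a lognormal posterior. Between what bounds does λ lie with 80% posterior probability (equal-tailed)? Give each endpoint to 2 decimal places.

[3.70, 13.34]

On the log scale the 80% interval is 1.95 ± 1.282 × 0.5 = [1.3092, 2.5908].
Exponentiate: [e^1.3092, e^2.5908] = [3.70, 13.34].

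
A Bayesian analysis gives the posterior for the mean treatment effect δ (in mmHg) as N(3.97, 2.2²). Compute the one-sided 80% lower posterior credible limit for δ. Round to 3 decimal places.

2.118

Need L with P(δ ≥ L) = 0.80: L = 3.97 − z_{0.2}·2.2.
z = 0.842; L = 3.97 − 0.842 × 2.2 = 2.118.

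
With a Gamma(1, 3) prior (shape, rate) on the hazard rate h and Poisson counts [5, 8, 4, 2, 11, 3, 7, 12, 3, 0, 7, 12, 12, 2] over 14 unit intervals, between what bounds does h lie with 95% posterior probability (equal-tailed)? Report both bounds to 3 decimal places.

Posterior: Gamma(1+88, 3+14) = Gamma(89, 17) (shape, rate).
Equal-tailed 95% interval: Gamma(89, 17) quantiles at 0.025 and 0.975.
Posterior mean ≈ 5.235, SD ≈ 0.555; a Normal approximation gives roughly [4.148, 6.323].
Exact: lower = 4.204; upper = 6.378.

[4.204, 6.378]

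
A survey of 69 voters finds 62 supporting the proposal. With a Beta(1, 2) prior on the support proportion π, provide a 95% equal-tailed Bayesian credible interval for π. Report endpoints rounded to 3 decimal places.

[0.790, 0.940]

Posterior: Beta(1+62, 2+7) = Beta(63, 9).
Equal-tailed 95% interval: the 0.025 and 0.975 quantiles of Beta(63, 9).
Posterior mean ≈ 0.875, SD ≈ 0.039; a Normal approximation gives roughly [0.799, 0.951].
Exact: F⁻¹(0.025) = 0.790; F⁻¹(0.975) = 0.940.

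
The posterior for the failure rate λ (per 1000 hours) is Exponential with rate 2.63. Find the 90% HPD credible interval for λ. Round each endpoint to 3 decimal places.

[0.000, 0.876]

The exponential density is strictly decreasing on [0, ∞), so the HPD interval is anchored at 0: [0, q] with P(λ ≤ q) = 0.90.
q = −ln(1 − 0.90) / 2.63 = 2.3026 / 2.63 = 0.876.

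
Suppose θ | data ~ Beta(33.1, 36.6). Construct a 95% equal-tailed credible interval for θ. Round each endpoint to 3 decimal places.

[0.360, 0.592]

Posterior: Beta(33.1, 36.6).
Equal-tailed 95% interval: the 0.025 and 0.975 quantiles of Beta(33.1, 36.6).
Posterior mean ≈ 0.475, SD ≈ 0.059; a Normal approximation gives roughly [0.358, 0.591].
Exact: F⁻¹(0.025) = 0.360; F⁻¹(0.975) = 0.592.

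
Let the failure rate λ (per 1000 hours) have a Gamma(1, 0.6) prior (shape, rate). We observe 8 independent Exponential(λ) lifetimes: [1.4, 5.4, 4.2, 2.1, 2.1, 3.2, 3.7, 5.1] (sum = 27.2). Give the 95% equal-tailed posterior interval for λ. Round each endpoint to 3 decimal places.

Posterior: Gamma(1+8, 0.6+27.2) = Gamma(9, 27.8) (shape, rate).
Equal-tailed 95% interval: Gamma(9, 27.8) quantiles at 0.025 and 0.975.
Posterior mean ≈ 0.324, SD ≈ 0.108; a Normal approximation gives roughly [0.112, 0.535].
Exact: lower = 0.148; upper = 0.567.

[0.148, 0.567]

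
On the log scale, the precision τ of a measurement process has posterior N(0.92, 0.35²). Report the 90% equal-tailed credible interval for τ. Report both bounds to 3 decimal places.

On the log scale the 90% interval is 0.92 ± 1.645 × 0.35 = [0.3443, 1.4957].
Exponentiate: [e^0.3443, e^1.4957] = [1.411, 4.462].

[1.411, 4.462]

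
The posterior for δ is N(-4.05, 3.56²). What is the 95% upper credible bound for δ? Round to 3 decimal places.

1.806

Need U with P(δ ≤ U) = 0.95: U = -4.05 + z_{0.05}·3.56.
z = 1.645; U = -4.05 + 1.645 × 3.56 = 1.806.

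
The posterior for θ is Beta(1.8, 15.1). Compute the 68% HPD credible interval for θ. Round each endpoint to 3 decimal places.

The posterior is unimodal and skewed, so the HPD interval has equal density at both endpoints and is the shortest 68% interval.
Solving f(0.013) = f(0.135) with F(0.135) − F(0.013) = 0.68 gives [0.013, 0.135].
For comparison, the equal-tailed interval is [0.037, 0.177]; the HPD is narrower and shifted toward the mode.

[0.013, 0.135]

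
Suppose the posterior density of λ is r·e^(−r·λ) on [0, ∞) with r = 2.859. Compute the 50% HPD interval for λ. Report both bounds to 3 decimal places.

[0.000, 0.242]

The exponential density is strictly decreasing on [0, ∞), so the HPD interval is anchored at 0: [0, q] with P(λ ≤ q) = 0.50.
q = −ln(1 − 0.50) / 2.859 = 0.6931 / 2.859 = 0.242.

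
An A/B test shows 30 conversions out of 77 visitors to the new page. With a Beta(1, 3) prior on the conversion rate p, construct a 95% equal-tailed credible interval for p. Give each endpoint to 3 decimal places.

Posterior: Beta(1+30, 3+47) = Beta(31, 50).
Equal-tailed 95% interval: the 0.025 and 0.975 quantiles of Beta(31, 50).
Posterior mean ≈ 0.383, SD ≈ 0.054; a Normal approximation gives roughly [0.278, 0.488].
Exact: F⁻¹(0.025) = 0.281; F⁻¹(0.975) = 0.490.

[0.281, 0.490]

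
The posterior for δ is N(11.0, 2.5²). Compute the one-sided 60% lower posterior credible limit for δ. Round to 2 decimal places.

10.37

Need L with P(δ ≥ L) = 0.60: L = 11.0 − z_{0.4}·2.5.
z = 0.253; L = 11.0 − 0.253 × 2.5 = 10.37.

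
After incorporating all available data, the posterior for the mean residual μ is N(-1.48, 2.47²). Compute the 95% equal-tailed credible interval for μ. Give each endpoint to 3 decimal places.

[-6.321, 3.361]

The posterior is symmetric, so the 95% equal-tailed interval is μ = -1.48 ± z·2.47 with z = 1.960.
Half-width: 1.960 × 2.47 = 4.841.
-1.48 − 4.841 = -6.321; -1.48 + 4.841 = 3.361.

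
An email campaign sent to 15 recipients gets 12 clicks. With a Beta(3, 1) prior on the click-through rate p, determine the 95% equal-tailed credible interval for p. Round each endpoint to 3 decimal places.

Posterior: Beta(3+12, 1+3) = Beta(15, 4).
Equal-tailed 95% interval: the 0.025 and 0.975 quantiles of Beta(15, 4).
Posterior mean ≈ 0.789, SD ≈ 0.091; a Normal approximation gives roughly [0.611, 0.968].
Exact: F⁻¹(0.025) = 0.586; F⁻¹(0.975) = 0.936.

[0.586, 0.936]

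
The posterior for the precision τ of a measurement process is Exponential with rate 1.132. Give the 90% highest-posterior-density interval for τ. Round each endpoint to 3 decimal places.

[0.000, 2.034]

The exponential density is strictly decreasing on [0, ∞), so the HPD interval is anchored at 0: [0, q] with P(τ ≤ q) = 0.90.
q = −ln(1 − 0.90) / 1.132 = 2.3026 / 1.132 = 2.034.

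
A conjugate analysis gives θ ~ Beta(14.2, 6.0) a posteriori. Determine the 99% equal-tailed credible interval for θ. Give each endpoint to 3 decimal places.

[0.423, 0.912]

Posterior: Beta(14.2, 6.0).
Equal-tailed 99% interval: the 0.005 and 0.995 quantiles of Beta(14.2, 6.0).
Posterior mean ≈ 0.703, SD ≈ 0.099; a Normal approximation gives roughly [0.447, 0.959].
Exact: F⁻¹(0.005) = 0.423; F⁻¹(0.995) = 0.912.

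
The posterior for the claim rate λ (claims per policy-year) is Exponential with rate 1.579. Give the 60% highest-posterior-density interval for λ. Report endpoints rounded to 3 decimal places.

The exponential density is strictly decreasing on [0, ∞), so the HPD interval is anchored at 0: [0, q] with P(λ ≤ q) = 0.60.
q = −ln(1 − 0.60) / 1.579 = 0.9163 / 1.579 = 0.580.

[0.000, 0.580]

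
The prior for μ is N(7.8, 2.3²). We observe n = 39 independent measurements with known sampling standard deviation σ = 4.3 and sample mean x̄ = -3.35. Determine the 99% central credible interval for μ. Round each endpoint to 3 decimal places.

Posterior precision = 1/2.3² + 39/4.3² = 0.1890 + 2.1092 = 2.2983, so posterior SD = 0.6596.
Posterior mean = (7.8/2.3² + 39·-3.35/4.3²) / 2.2983 = -2.4329.
Interval: -2.4329 ± 2.576 × 0.6596 → [-4.132, -0.734].

[-4.132, -0.734]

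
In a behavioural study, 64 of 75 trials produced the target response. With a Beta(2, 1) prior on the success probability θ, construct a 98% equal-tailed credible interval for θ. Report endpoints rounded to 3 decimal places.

Posterior: Beta(2+64, 1+11) = Beta(66, 12).
Equal-tailed 98% interval: the 0.01 and 0.99 quantiles of Beta(66, 12).
Posterior mean ≈ 0.846, SD ≈ 0.041; a Normal approximation gives roughly [0.752, 0.941].
Exact: F⁻¹(0.01) = 0.740; F⁻¹(0.99) = 0.927.

[0.740, 0.927]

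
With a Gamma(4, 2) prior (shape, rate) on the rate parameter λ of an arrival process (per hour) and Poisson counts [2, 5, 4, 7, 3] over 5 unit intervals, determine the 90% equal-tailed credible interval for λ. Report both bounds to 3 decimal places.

[2.483, 4.822]

Posterior: Gamma(4+21, 2+5) = Gamma(25, 7) (shape, rate).
Equal-tailed 90% interval: Gamma(25, 7) quantiles at 0.05 and 0.95.
Posterior mean ≈ 3.571, SD ≈ 0.714; a Normal approximation gives roughly [2.397, 4.746].
Exact: lower = 2.483; upper = 4.822.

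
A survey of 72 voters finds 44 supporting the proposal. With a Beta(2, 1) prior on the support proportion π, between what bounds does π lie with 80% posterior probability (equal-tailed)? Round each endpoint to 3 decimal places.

[0.541, 0.685]

Posterior: Beta(2+44, 1+28) = Beta(46, 29).
Equal-tailed 80% interval: the 0.1 and 0.9 quantiles of Beta(46, 29).
Posterior mean ≈ 0.613, SD ≈ 0.056; a Normal approximation gives roughly [0.542, 0.685].
Exact: F⁻¹(0.1) = 0.541; F⁻¹(0.9) = 0.685.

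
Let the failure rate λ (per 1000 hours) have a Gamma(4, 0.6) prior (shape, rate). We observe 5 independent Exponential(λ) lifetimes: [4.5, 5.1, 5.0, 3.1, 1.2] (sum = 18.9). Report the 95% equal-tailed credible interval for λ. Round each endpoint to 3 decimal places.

Posterior: Gamma(4+5, 0.6+18.9) = Gamma(9, 19.5) (shape, rate).
Equal-tailed 95% interval: Gamma(9, 19.5) quantiles at 0.025 and 0.975.
Posterior mean ≈ 0.462, SD ≈ 0.154; a Normal approximation gives roughly [0.160, 0.763].
Exact: lower = 0.211; upper = 0.808.

[0.211, 0.808]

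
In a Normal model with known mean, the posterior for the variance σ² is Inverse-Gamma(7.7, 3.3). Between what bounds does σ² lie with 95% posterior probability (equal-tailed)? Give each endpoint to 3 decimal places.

Inverse-Gamma(7.7, 3.3) quantiles: F⁻¹(0.025) and F⁻¹(0.975).
Equivalently, 1/σ² ~ Gamma(7.7, rate = 3.3); invert its 0.975 and 0.025 quantiles.
Posterior mean ≈ 0.493, SD ≈ 0.206; a Normal approximation gives roughly [0.088, 0.897].
Exact: lower = 0.235; upper = 1.012.

[0.235, 1.012]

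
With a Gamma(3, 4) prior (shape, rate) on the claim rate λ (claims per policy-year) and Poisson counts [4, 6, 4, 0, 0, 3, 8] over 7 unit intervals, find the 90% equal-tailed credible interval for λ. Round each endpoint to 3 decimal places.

[1.809, 3.385]

Posterior: Gamma(3+25, 4+7) = Gamma(28, 11) (shape, rate).
Equal-tailed 90% interval: Gamma(28, 11) quantiles at 0.05 and 0.95.
Posterior mean ≈ 2.545, SD ≈ 0.481; a Normal approximation gives roughly [1.754, 3.337].
Exact: lower = 1.809; upper = 3.385.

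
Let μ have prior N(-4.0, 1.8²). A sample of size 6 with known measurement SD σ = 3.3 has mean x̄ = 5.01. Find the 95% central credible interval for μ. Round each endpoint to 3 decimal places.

[-0.339, 3.889]

Posterior precision = 1/1.8² + 6/3.3² = 0.3086 + 0.5510 = 0.8596, so posterior SD = 1.0786.
Posterior mean = (-4.0/1.8² + 6·5.01/3.3²) / 0.8596 = 1.7750.
Interval: 1.7750 ± 1.960 × 1.0786 → [-0.339, 3.889].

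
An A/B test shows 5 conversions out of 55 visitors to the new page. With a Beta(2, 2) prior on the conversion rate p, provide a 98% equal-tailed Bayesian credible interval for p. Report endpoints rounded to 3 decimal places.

[0.042, 0.233]

Posterior: Beta(2+5, 2+50) = Beta(7, 52).
Equal-tailed 98% interval: the 0.01 and 0.99 quantiles of Beta(7, 52).
Posterior mean ≈ 0.119, SD ≈ 0.042; a Normal approximation gives roughly [0.022, 0.216].
Exact: F⁻¹(0.01) = 0.042; F⁻¹(0.99) = 0.233.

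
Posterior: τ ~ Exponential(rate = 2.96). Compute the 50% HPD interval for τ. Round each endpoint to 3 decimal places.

The exponential density is strictly decreasing on [0, ∞), so the HPD interval is anchored at 0: [0, q] with P(τ ≤ q) = 0.50.
q = −ln(1 − 0.50) / 2.96 = 0.6931 / 2.96 = 0.234.

[0.000, 0.234]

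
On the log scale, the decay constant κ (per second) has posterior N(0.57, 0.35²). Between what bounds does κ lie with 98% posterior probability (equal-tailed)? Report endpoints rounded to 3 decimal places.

[0.783, 3.992]

On the log scale the 98% interval is 0.57 ± 2.326 × 0.35 = [-0.2442, 1.3842].
Exponentiate: [e^-0.2442, e^1.3842] = [0.783, 3.992].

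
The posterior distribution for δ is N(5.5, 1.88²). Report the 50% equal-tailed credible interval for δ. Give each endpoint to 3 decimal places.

[4.232, 6.768]

The posterior is symmetric, so the 50% equal-tailed interval is δ = 5.5 ± z·1.88 with z = 0.674.
Half-width: 0.674 × 1.88 = 1.268.
5.5 − 1.268 = 4.232; 5.5 + 1.268 = 6.768.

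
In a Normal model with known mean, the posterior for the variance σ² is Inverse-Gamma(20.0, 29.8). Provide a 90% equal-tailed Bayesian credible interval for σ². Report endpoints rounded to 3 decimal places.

[1.069, 2.248]

Inverse-Gamma(20.0, 29.8) quantiles: F⁻¹(0.05) and F⁻¹(0.95).
Equivalently, 1/σ² ~ Gamma(20.0, rate = 29.8); invert its 0.95 and 0.05 quantiles.
Posterior mean ≈ 1.568, SD ≈ 0.370; a Normal approximation gives roughly [0.960, 2.176].
Exact: lower = 1.069; upper = 2.248.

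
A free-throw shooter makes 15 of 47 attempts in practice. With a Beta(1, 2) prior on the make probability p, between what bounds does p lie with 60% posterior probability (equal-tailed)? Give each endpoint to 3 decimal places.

[0.264, 0.375]

Posterior: Beta(1+15, 2+32) = Beta(16, 34).
Equal-tailed 60% interval: the 0.2 and 0.8 quantiles of Beta(16, 34).
Posterior mean ≈ 0.320, SD ≈ 0.065; a Normal approximation gives roughly [0.265, 0.375].
Exact: F⁻¹(0.2) = 0.264; F⁻¹(0.8) = 0.375.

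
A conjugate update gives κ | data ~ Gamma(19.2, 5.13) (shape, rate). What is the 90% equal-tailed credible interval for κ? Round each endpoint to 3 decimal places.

Posterior: Gamma(shape 19.2, rate 5.13).
Equal-tailed 90% interval: Gamma(19.2, 5.13) quantiles at 0.05 and 0.95.
Posterior mean ≈ 3.743, SD ≈ 0.854; a Normal approximation gives roughly [2.338, 5.148].
Exact: lower = 2.457; upper = 5.249.

[2.457, 5.249]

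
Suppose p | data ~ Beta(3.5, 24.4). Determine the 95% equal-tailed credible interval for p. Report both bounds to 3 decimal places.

Posterior: Beta(3.5, 24.4).
Equal-tailed 95% interval: the 0.025 and 0.975 quantiles of Beta(3.5, 24.4).
Posterior mean ≈ 0.125, SD ≈ 0.062; a Normal approximation gives roughly [0.005, 0.246].
Exact: F⁻¹(0.025) = 0.032; F⁻¹(0.975) = 0.269.

[0.032, 0.269]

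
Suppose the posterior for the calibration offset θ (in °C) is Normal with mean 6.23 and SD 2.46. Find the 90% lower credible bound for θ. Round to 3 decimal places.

Need L with P(θ ≥ L) = 0.90: L = 6.23 − z_{0.1}·2.46.
z = 1.282; L = 6.23 − 1.282 × 2.46 = 3.077.

3.077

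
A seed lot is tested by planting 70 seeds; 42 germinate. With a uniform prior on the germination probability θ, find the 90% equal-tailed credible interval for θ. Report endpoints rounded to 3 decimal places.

Posterior: Beta(1+42, 1+28) = Beta(43, 29).
Equal-tailed 90% interval: the 0.05 and 0.95 quantiles of Beta(43, 29).
Posterior mean ≈ 0.597, SD ≈ 0.057; a Normal approximation gives roughly [0.503, 0.692].
Exact: F⁻¹(0.05) = 0.501; F⁻¹(0.95) = 0.690.

[0.501, 0.690]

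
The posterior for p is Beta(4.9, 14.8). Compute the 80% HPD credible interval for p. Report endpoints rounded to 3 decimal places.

[0.116, 0.356]

The posterior is unimodal and skewed, so the HPD interval has equal density at both endpoints and is the shortest 80% interval.
Solving f(0.116) = f(0.356) with F(0.356) − F(0.116) = 0.80 gives [0.116, 0.356].
For comparison, the equal-tailed interval is [0.132, 0.377]; the HPD is narrower and shifted toward the mode.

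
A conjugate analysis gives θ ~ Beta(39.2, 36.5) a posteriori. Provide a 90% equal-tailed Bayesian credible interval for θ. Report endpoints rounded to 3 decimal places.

Posterior: Beta(39.2, 36.5).
Equal-tailed 90% interval: the 0.05 and 0.95 quantiles of Beta(39.2, 36.5).
Posterior mean ≈ 0.518, SD ≈ 0.057; a Normal approximation gives roughly [0.424, 0.612].
Exact: F⁻¹(0.05) = 0.424; F⁻¹(0.95) = 0.611.

[0.424, 0.611]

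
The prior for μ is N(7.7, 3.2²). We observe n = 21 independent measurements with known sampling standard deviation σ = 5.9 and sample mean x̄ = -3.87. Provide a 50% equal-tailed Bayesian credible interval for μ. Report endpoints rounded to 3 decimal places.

Posterior precision = 1/3.2² + 21/5.9² = 0.0977 + 0.6033 = 0.7009, so posterior SD = 1.1944.
Posterior mean = (7.7/3.2² + 21·-3.87/5.9²) / 0.7009 = -2.2580.
Interval: -2.2580 ± 0.674 × 1.1944 → [-3.064, -1.452].

[-3.064, -1.452]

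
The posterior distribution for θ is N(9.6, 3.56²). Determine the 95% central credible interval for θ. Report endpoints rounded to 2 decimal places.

[2.62, 16.58]

The posterior is symmetric, so the 95% equal-tailed interval is θ = 9.6 ± z·3.56 with z = 1.960.
Half-width: 1.960 × 3.56 = 6.98.
9.6 − 6.98 = 2.62; 9.6 + 6.98 = 16.58.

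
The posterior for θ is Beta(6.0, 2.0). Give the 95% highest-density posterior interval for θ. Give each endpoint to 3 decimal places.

[0.473, 0.987]

The posterior is unimodal and skewed, so the HPD interval has equal density at both endpoints and is the shortest 95% interval.
Solving f(0.473) = f(0.987) with F(0.987) − F(0.473) = 0.95 gives [0.473, 0.987].
For comparison, the equal-tailed interval is [0.421, 0.963]; the HPD is narrower and shifted toward the mode.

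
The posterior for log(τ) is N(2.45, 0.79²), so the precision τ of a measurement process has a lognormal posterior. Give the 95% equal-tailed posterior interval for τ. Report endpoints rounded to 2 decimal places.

[2.46, 54.51]

On the log scale the 95% interval is 2.45 ± 1.960 × 0.79 = [0.9016, 3.9984].
Exponentiate: [e^0.9016, e^3.9984] = [2.46, 54.51].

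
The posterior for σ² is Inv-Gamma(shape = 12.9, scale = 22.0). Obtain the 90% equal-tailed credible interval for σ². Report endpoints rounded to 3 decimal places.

Inverse-Gamma(12.9, 22.0) quantiles: F⁻¹(0.05) and F⁻¹(0.95).
Equivalently, 1/σ² ~ Gamma(12.9, rate = 22.0); invert its 0.95 and 0.05 quantiles.
Posterior mean ≈ 1.849, SD ≈ 0.560; a Normal approximation gives roughly [0.928, 2.770].
Exact: lower = 1.139; upper = 2.890.

[1.139, 2.890]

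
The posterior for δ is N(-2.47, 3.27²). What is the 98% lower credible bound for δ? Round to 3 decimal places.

Need L with P(δ ≥ L) = 0.98: L = -2.47 − z_{0.02}·3.27.
z = 2.054; L = -2.47 − 2.054 × 3.27 = -9.186.

-9.186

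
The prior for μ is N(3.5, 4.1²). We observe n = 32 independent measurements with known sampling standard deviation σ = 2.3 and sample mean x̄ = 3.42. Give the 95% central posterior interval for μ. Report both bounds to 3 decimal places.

[2.628, 4.214]

Posterior precision = 1/4.1² + 32/2.3² = 0.0595 + 6.0491 = 6.1086, so posterior SD = 0.4046.
Posterior mean = (3.5/4.1² + 32·3.42/2.3²) / 6.1086 = 3.4208.
Interval: 3.4208 ± 1.960 × 0.4046 → [2.628, 4.214].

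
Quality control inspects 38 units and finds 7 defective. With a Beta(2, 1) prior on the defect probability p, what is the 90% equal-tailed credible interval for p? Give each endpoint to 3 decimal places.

[0.123, 0.332]

Posterior: Beta(2+7, 1+31) = Beta(9, 32).
Equal-tailed 90% interval: the 0.05 and 0.95 quantiles of Beta(9, 32).
Posterior mean ≈ 0.220, SD ≈ 0.064; a Normal approximation gives roughly [0.114, 0.325].
Exact: F⁻¹(0.05) = 0.123; F⁻¹(0.95) = 0.332.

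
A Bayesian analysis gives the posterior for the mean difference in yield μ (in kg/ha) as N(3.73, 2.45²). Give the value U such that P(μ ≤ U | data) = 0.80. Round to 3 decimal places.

Need U with P(μ ≤ U) = 0.80: U = 3.73 + z_{0.2}·2.45.
z = 0.842; U = 3.73 + 0.842 × 2.45 = 5.792.

5.792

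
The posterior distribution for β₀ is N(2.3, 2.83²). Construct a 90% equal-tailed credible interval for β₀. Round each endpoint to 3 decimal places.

The posterior is symmetric, so the 90% equal-tailed interval is β₀ = 2.3 ± z·2.83 with z = 1.645.
Half-width: 1.645 × 2.83 = 4.655.
2.3 − 4.655 = -2.355; 2.3 + 4.655 = 6.955.

[-2.355, 6.955]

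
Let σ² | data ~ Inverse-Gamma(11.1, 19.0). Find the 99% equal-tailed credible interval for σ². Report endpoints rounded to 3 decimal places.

Inverse-Gamma(11.1, 19.0) quantiles: F⁻¹(0.005) and F⁻¹(0.995).
Equivalently, 1/σ² ~ Gamma(11.1, rate = 19.0); invert its 0.995 and 0.005 quantiles.
Posterior mean ≈ 1.881, SD ≈ 0.624; a Normal approximation gives roughly [0.275, 3.487].
Exact: lower = 0.882; upper = 4.335.

[0.882, 4.335]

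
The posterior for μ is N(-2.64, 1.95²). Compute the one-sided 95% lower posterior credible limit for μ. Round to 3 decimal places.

-5.847

Need L with P(μ ≥ L) = 0.95: L = -2.64 − z_{0.05}·1.95.
z = 1.645; L = -2.64 − 1.645 × 1.95 = -5.847.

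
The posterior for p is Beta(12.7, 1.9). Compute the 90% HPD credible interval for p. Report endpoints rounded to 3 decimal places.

The posterior is unimodal and skewed, so the HPD interval has equal density at both endpoints and is the shortest 90% interval.
Solving f(0.749) = f(0.994) with F(0.994) − F(0.749) = 0.90 gives [0.749, 0.994].
For comparison, the equal-tailed interval is [0.705, 0.976]; the HPD is narrower and shifted toward the mode.

[0.749, 0.994]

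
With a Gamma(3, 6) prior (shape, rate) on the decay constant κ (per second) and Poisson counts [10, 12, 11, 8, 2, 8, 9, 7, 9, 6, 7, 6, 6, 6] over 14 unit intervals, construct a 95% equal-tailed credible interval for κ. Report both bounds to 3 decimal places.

[4.520, 6.574]

Posterior: Gamma(3+107, 6+14) = Gamma(110, 20) (shape, rate).
Equal-tailed 95% interval: Gamma(110, 20) quantiles at 0.025 and 0.975.
Posterior mean ≈ 5.500, SD ≈ 0.524; a Normal approximation gives roughly [4.472, 6.528].
Exact: lower = 4.520; upper = 6.574.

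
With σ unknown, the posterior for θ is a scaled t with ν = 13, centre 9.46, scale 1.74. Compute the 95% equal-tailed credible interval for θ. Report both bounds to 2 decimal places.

The t_13 distribution is symmetric; the 95% interval is 9.46 ± t·1.74 with t_{0.975,13} = 2.160.
Half-width: 2.160 × 1.74 = 3.76.
9.46 − 3.76 = 5.70; 9.46 + 3.76 = 13.22.

[5.70, 13.22]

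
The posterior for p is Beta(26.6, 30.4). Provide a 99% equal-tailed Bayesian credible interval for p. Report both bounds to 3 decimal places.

[0.303, 0.635]

Posterior: Beta(26.6, 30.4).
Equal-tailed 99% interval: the 0.005 and 0.995 quantiles of Beta(26.6, 30.4).
Posterior mean ≈ 0.467, SD ≈ 0.066; a Normal approximation gives roughly [0.298, 0.635].
Exact: F⁻¹(0.005) = 0.303; F⁻¹(0.995) = 0.635.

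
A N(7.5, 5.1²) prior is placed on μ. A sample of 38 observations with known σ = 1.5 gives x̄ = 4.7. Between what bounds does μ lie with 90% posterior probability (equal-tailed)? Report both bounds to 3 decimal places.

[4.307, 5.106]

Posterior precision = 1/5.1² + 38/1.5² = 0.0384 + 16.8889 = 16.9273, so posterior SD = 0.2431.
Posterior mean = (7.5/5.1² + 38·4.7/1.5²) / 16.9273 = 4.7064.
Interval: 4.7064 ± 1.645 × 0.2431 → [4.307, 5.106].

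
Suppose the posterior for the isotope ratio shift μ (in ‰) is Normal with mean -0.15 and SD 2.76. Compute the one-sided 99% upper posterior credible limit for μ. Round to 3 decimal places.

6.271

Need U with P(μ ≤ U) = 0.99: U = -0.15 + z_{0.01}·2.76.
z = 2.326; U = -0.15 + 2.326 × 2.76 = 6.271.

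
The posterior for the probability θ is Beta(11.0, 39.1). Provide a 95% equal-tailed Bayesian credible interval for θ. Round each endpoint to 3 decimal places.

[0.117, 0.343]

Posterior: Beta(11.0, 39.1).
Equal-tailed 95% interval: the 0.025 and 0.975 quantiles of Beta(11.0, 39.1).
Posterior mean ≈ 0.220, SD ≈ 0.058; a Normal approximation gives roughly [0.106, 0.333].
Exact: F⁻¹(0.025) = 0.117; F⁻¹(0.975) = 0.343.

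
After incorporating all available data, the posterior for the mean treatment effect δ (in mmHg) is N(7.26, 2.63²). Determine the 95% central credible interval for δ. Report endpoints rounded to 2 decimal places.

[2.11, 12.41]

The posterior is symmetric, so the 95% equal-tailed interval is δ = 7.26 ± z·2.63 with z = 1.960.
Half-width: 1.960 × 2.63 = 5.15.
7.26 − 5.15 = 2.11; 7.26 + 5.15 = 12.41.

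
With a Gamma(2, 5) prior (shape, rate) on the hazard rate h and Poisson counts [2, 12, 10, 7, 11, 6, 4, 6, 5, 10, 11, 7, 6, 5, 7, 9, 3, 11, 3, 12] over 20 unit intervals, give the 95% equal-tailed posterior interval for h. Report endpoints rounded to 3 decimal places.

Posterior: Gamma(2+147, 5+20) = Gamma(149, 25) (shape, rate).
Equal-tailed 95% interval: Gamma(149, 25) quantiles at 0.025 and 0.975.
Posterior mean ≈ 5.960, SD ≈ 0.488; a Normal approximation gives roughly [5.003, 6.917].
Exact: lower = 5.041; upper = 6.954.

[5.041, 6.954]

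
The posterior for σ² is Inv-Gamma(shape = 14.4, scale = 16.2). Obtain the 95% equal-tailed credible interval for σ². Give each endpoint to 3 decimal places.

[0.713, 2.038]

Inverse-Gamma(14.4, 16.2) quantiles: F⁻¹(0.025) and F⁻¹(0.975).
Equivalently, 1/σ² ~ Gamma(14.4, rate = 16.2); invert its 0.975 and 0.025 quantiles.
Posterior mean ≈ 1.209, SD ≈ 0.343; a Normal approximation gives roughly [0.536, 1.882].
Exact: lower = 0.713; upper = 2.038.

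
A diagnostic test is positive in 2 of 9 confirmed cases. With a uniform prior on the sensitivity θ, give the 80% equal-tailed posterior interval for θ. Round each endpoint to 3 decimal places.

Posterior: Beta(1+2, 1+7) = Beta(3, 8).
Equal-tailed 80% interval: the 0.1 and 0.9 quantiles of Beta(3, 8).
Posterior mean ≈ 0.273, SD ≈ 0.129; a Normal approximation gives roughly [0.108, 0.437].
Exact: F⁻¹(0.1) = 0.116; F⁻¹(0.9) = 0.450.

[0.116, 0.450]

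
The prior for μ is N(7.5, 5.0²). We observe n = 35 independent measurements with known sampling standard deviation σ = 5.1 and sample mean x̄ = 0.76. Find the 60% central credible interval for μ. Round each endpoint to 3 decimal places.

Posterior precision = 1/5.0² + 35/5.1² = 0.0400 + 1.3456 = 1.3856, so posterior SD = 0.8495.
Posterior mean = (7.5/5.0² + 35·0.76/5.1²) / 1.3856 = 0.9546.
Interval: 0.9546 ± 0.842 × 0.8495 → [0.240, 1.670].

[0.240, 1.670]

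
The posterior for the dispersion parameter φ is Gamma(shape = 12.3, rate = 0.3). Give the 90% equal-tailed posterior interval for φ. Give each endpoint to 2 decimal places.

Posterior: Gamma(shape 12.3, rate 0.3).
Equal-tailed 90% interval: Gamma(12.3, 0.3) quantiles at 0.05 and 0.95.
Posterior mean ≈ 41.00, SD ≈ 11.69; a Normal approximation gives roughly [21.77, 60.23].
Exact: lower = 23.84; upper = 61.93.

[23.84, 61.93]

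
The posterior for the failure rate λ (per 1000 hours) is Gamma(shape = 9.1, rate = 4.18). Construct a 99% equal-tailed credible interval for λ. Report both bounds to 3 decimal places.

Posterior: Gamma(shape 9.1, rate 4.18).
Equal-tailed 99% interval: Gamma(9.1, 4.18) quantiles at 0.005 and 0.995.
Posterior mean ≈ 2.177, SD ≈ 0.722; a Normal approximation gives roughly [0.318, 4.036].
Exact: lower = 0.763; upper = 4.479.

[0.763, 4.479]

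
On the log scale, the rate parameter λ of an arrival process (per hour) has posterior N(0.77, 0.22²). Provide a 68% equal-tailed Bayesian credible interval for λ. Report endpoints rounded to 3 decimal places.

[1.735, 2.688]

On the log scale the 68% interval is 0.77 ± 0.994 × 0.22 = [0.5512, 0.9888].
Exponentiate: [e^0.5512, e^0.9888] = [1.735, 2.688].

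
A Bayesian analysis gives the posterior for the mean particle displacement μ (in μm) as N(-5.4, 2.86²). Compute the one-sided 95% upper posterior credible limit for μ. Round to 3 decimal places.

Need U with P(μ ≤ U) = 0.95: U = -5.4 + z_{0.05}·2.86.
z = 1.645; U = -5.4 + 1.645 × 2.86 = -0.696.

-0.696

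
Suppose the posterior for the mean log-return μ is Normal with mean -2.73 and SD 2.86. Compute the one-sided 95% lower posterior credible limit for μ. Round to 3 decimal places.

Need L with P(μ ≥ L) = 0.95: L = -2.73 − z_{0.05}·2.86.
z = 1.645; L = -2.73 − 1.645 × 2.86 = -7.434.

-7.434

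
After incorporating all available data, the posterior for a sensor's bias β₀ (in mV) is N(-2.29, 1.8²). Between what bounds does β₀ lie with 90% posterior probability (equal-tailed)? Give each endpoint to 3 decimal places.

The posterior is symmetric, so the 90% equal-tailed interval is β₀ = -2.29 ± z·1.8 with z = 1.645.
Half-width: 1.645 × 1.8 = 2.961.
-2.29 − 2.961 = -5.251; -2.29 + 2.961 = 0.671.

[-5.251, 0.671]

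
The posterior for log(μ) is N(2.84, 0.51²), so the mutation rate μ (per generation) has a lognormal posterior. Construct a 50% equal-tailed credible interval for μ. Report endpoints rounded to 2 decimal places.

[12.13, 24.14]

On the log scale the 50% interval is 2.84 ± 0.674 × 0.51 = [2.4960, 3.1840].
Exponentiate: [e^2.4960, e^3.1840] = [12.13, 24.14].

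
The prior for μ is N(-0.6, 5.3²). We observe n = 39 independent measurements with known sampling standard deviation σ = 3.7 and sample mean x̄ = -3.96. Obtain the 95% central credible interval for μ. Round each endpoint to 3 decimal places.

[-5.073, -2.764]

Posterior precision = 1/5.3² + 39/3.7² = 0.0356 + 2.8488 = 2.8844, so posterior SD = 0.5888.
Posterior mean = (-0.6/5.3² + 39·-3.96/3.7²) / 2.8844 = -3.9185.
Interval: -3.9185 ± 1.960 × 0.5888 → [-5.073, -2.764].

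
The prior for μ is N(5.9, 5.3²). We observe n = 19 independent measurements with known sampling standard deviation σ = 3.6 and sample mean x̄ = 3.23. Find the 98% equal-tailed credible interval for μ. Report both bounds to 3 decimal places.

[1.395, 5.192]

Posterior precision = 1/5.3² + 19/3.6² = 0.0356 + 1.4660 = 1.5016, so posterior SD = 0.8160.
Posterior mean = (5.9/5.3² + 19·3.23/3.6²) / 1.5016 = 3.2933.
Interval: 3.2933 ± 2.326 × 0.8160 → [1.395, 5.192].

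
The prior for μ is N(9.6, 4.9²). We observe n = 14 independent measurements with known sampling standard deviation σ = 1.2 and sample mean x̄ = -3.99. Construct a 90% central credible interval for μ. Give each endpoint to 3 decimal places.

[-4.458, -3.406]

Posterior precision = 1/4.9² + 14/1.2² = 0.0416 + 9.7222 = 9.7639, so posterior SD = 0.3200.
Posterior mean = (9.6/4.9² + 14·-3.99/1.2²) / 9.7639 = -3.9320.
Interval: -3.9320 ± 1.645 × 0.3200 → [-4.458, -3.406].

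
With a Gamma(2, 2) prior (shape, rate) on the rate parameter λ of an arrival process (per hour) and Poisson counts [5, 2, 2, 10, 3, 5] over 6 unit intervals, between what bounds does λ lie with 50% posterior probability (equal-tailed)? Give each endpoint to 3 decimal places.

[3.151, 4.054]

Posterior: Gamma(2+27, 2+6) = Gamma(29, 8) (shape, rate).
Equal-tailed 50% interval: Gamma(29, 8) quantiles at 0.25 and 0.75.
Posterior mean ≈ 3.625, SD ≈ 0.673; a Normal approximation gives roughly [3.171, 4.079].
Exact: lower = 3.151; upper = 4.054.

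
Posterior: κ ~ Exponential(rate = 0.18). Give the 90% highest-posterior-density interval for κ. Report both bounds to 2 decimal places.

[0.00, 12.79]

The exponential density is strictly decreasing on [0, ∞), so the HPD interval is anchored at 0: [0, q] with P(κ ≤ q) = 0.90.
q = −ln(1 − 0.90) / 0.18 = 2.3026 / 0.18 = 12.79.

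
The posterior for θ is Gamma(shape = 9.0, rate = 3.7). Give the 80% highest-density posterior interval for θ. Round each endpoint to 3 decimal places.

The posterior is unimodal and skewed, so the HPD interval has equal density at both endpoints and is the shortest 80% interval.
Solving f(1.317) = f(3.308) with F(3.308) − F(1.317) = 0.80 gives [1.317, 3.308].
For comparison, the equal-tailed interval is [1.468, 3.512]; the HPD is narrower and shifted toward the mode.

[1.317, 3.308]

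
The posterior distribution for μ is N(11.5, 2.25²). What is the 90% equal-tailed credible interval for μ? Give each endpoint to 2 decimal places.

[7.80, 15.20]

The posterior is symmetric, so the 90% equal-tailed interval is μ = 11.5 ± z·2.25 with z = 1.645.
Half-width: 1.645 × 2.25 = 3.70.
11.5 − 3.70 = 7.80; 11.5 + 3.70 = 15.20.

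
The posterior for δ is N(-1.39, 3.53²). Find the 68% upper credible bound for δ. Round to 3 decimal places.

Need U with P(δ ≤ U) = 0.68: U = -1.39 + z_{0.32}·3.53.
z = 0.468; U = -1.39 + 0.468 × 3.53 = 0.261.

0.261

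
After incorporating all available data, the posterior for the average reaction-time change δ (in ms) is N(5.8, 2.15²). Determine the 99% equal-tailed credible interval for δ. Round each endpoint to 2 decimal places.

The posterior is symmetric, so the 99% equal-tailed interval is δ = 5.8 ± z·2.15 with z = 2.576.
Half-width: 2.576 × 2.15 = 5.54.
5.8 − 5.54 = 0.26; 5.8 + 5.54 = 11.34.

[0.26, 11.34]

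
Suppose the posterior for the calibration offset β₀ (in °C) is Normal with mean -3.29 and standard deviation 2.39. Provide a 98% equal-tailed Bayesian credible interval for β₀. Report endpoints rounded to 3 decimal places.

The posterior is symmetric, so the 98% equal-tailed interval is β₀ = -3.29 ± z·2.39 with z = 2.326.
Half-width: 2.326 × 2.39 = 5.560.
-3.29 − 5.560 = -8.850; -3.29 + 5.560 = 2.270.

[-8.850, 2.270]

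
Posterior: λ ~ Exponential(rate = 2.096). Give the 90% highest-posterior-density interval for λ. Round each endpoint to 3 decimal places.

The exponential density is strictly decreasing on [0, ∞), so the HPD interval is anchored at 0: [0, q] with P(λ ≤ q) = 0.90.
q = −ln(1 − 0.90) / 2.096 = 2.3026 / 2.096 = 1.099.

[0.000, 1.099]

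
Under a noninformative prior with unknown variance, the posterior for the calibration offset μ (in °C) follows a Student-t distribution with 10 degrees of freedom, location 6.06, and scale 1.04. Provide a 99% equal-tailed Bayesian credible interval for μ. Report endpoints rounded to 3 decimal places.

The t_10 distribution is symmetric; the 99% interval is 6.06 ± t·1.04 with t_{0.995,10} = 3.169.
Half-width: 3.169 × 1.04 = 3.296.
6.06 − 3.296 = 2.764; 6.06 + 3.296 = 9.356.

[2.764, 9.356]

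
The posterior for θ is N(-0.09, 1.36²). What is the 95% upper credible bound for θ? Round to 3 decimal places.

Need U with P(θ ≤ U) = 0.95: U = -0.09 + z_{0.05}·1.36.
z = 1.645; U = -0.09 + 1.645 × 1.36 = 2.147.

2.147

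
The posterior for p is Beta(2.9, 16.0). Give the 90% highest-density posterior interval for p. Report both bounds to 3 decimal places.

The posterior is unimodal and skewed, so the HPD interval has equal density at both endpoints and is the shortest 90% interval.
Solving f(0.027) = f(0.274) with F(0.274) − F(0.027) = 0.90 gives [0.027, 0.274].
For comparison, the equal-tailed interval is [0.044, 0.305]; the HPD is narrower and shifted toward the mode.

[0.027, 0.274]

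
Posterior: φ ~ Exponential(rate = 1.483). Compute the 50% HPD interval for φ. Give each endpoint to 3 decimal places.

[0.000, 0.467]

The exponential density is strictly decreasing on [0, ∞), so the HPD interval is anchored at 0: [0, q] with P(φ ≤ q) = 0.50.
q = −ln(1 − 0.50) / 1.483 = 0.6931 / 1.483 = 0.467.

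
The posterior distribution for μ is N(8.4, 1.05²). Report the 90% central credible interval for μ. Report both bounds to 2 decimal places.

[6.67, 10.13]

The posterior is symmetric, so the 90% equal-tailed interval is μ = 8.4 ± z·1.05 with z = 1.645.
Half-width: 1.645 × 1.05 = 1.73.
8.4 − 1.73 = 6.67; 8.4 + 1.73 = 10.13.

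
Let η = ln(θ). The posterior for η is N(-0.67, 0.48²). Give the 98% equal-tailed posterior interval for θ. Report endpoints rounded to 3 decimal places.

On the log scale the 98% interval is -0.67 ± 2.326 × 0.48 = [-1.7866, 0.4466].
Exponentiate: [e^-1.7866, e^0.4466] = [0.168, 1.563].

[0.168, 1.563]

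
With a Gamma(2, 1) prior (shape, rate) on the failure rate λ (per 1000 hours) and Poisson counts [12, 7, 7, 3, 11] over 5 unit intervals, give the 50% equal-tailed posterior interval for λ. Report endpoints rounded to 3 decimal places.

Posterior: Gamma(2+40, 1+5) = Gamma(42, 6) (shape, rate).
Equal-tailed 50% interval: Gamma(42, 6) quantiles at 0.25 and 0.75.
Posterior mean ≈ 7.000, SD ≈ 1.080; a Normal approximation gives roughly [6.271, 7.729].
Exact: lower = 6.244; upper = 7.695.

[6.244, 7.695]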